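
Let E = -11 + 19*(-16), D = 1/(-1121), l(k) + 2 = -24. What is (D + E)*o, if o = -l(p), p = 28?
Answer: -9181016/1121 ≈ -8190.0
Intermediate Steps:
l(k) = -26 (l(k) = -2 - 24 = -26)
D = -1/1121 ≈ -0.00089206
E = -315 (E = -11 - 304 = -315)
o = 26 (o = -1*(-26) = 26)
(D + E)*o = (-1/1121 - 315)*26 = -353116/1121*26 = -9181016/1121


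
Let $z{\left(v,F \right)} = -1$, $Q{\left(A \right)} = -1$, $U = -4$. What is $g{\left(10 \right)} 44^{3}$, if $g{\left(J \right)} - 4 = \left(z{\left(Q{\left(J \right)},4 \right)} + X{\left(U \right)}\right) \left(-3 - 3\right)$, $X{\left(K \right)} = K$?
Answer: $2896256$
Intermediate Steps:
$g{\left(J \right)} = 34$ ($g{\left(J \right)} = 4 + \left(-1 - 4\right) \left(-3 - 3\right) = 4 - -30 = 4 + 30 = 34$)
$g{\left(10 \right)} 44^{3} = 34 \cdot 44^{3} = 34 \cdot 85184 = 2896256$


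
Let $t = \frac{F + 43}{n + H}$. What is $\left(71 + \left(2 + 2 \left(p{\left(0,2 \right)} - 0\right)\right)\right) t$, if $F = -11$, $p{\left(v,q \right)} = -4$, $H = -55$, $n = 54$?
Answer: $-2080$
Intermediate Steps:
$t = -32$ ($t = \frac{-11 + 43}{54 - 55} = \frac{32}{-1} = 32 \left(-1\right) = -32$)
$\left(71 + \left(2 + 2 \left(p{\left(0,2 \right)} - 0\right)\right)\right) t = \left(71 + \left(2 + 2 \left(-4 - 0\right)\right)\right) \left(-32\right) = \left(71 + \left(2 + 2 \left(-4 + 0\right)\right)\right) \left(-32\right) = \left(71 + \left(2 + 2 \left(-4\right)\right)\right) \left(-32\right) = \left(71 + \left(2 - 8\right)\right) \left(-32\right) = \left(71 - 6\right) \left(-32\right) = 65 \left(-32\right) = -2080$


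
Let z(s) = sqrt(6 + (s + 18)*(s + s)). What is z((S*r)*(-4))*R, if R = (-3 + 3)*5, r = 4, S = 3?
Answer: 0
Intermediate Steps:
z(s) = sqrt(6 + 2*s*(18 + s)) (z(s) = sqrt(6 + (18 + s)*(2*s)) = sqrt(6 + 2*s*(18 + s)))
R = 0 (R = 0*5 = 0)
z((S*r)*(-4))*R = sqrt(6 + 2*((3*4)*(-4))**2 + 36*((3*4)*(-4)))*0 = sqrt(6 + 2*(12*(-4))**2 + 36*(12*(-4)))*0 = sqrt(6 + 2*(-48)**2 + 36*(-48))*0 = sqrt(6 + 2*2304 - 1728)*0 = sqrt(6 + 4608 - 1728)*0 = sqrt(2886)*0 = 0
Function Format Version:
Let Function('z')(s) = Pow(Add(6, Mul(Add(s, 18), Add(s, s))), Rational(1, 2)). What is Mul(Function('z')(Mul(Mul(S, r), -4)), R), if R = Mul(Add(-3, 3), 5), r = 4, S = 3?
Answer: 0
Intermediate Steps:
Function('z')(s) = Pow(Add(6, Mul(2, s, Add(18, s))), Rational(1, 2)) (Function('z')(s) = Pow(Add(6, Mul(Add(18, s), Mul(2, s))), Rational(1, 2)) = Pow(Add(6, Mul(2, s, Add(18, s))), Rational(1, 2)))
R = 0 (R = Mul(0, 5) = 0)
Mul(Function('z')(Mul(Mul(S, r), -4)), R) = Mul(Pow(Add(6, Mul(2, Pow(Mul(Mul(3, 4), -4), 2)), Mul(36, Mul(Mul(3, 4), -4))), Rational(1, 2)), 0) = Mul(Pow(Add(6, Mul(2, Pow(Mul(12, -4), 2)), Mul(36, Mul(12, -4))), Rational(1, 2)), 0) = Mul(Pow(Add(6, Mul(2, Pow(-48, 2)), Mul(36, -48)), Rational(1, 2)), 0) = Mul(Pow(Add(6, Mul(2, 2304), -1728), Rational(1, 2)), 0) = Mul(Pow(Add(6, 4608, -1728), Rational(1, 2)), 0) = Mul(Pow(2886, Rational(1, 2)), 0) = 0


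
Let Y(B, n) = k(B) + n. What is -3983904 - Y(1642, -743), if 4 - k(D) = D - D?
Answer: -3983165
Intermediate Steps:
k(D) = 4 (k(D) = 4 - (D - D) = 4 - 1*0 = 4 + 0 = 4)
Y(B, n) = 4 + n
-3983904 - Y(1642, -743) = -3983904 - (4 - 743) = -3983904 - 1*(-739) = -3983904 + 739 = -3983165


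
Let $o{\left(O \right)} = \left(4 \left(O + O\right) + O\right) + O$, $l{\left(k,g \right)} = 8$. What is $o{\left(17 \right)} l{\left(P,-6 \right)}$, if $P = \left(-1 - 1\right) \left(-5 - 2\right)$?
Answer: $1360$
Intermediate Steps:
$P = 14$ ($P = \left(-2\right) \left(-7\right) = 14$)
$o{\left(O \right)} = 10 O$ ($o{\left(O \right)} = \left(4 \cdot 2 O + O\right) + O = \left(8 O + O\right) + O = 9 O + O = 10 O$)
$o{\left(17 \right)} l{\left(P,-6 \right)} = 10 \cdot 17 \cdot 8 = 170 \cdot 8 = 1360$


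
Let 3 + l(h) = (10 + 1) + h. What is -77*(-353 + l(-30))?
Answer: 28875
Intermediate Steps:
l(h) = 8 + h (l(h) = -3 + ((10 + 1) + h) = -3 + (11 + h) = 8 + h)
-77*(-353 + l(-30)) = -77*(-353 + (8 - 30)) = -77*(-353 - 22) = -77*(-375) = 28875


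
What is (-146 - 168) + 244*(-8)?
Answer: -2266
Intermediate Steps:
(-146 - 168) + 244*(-8) = -314 - 1952 = -2266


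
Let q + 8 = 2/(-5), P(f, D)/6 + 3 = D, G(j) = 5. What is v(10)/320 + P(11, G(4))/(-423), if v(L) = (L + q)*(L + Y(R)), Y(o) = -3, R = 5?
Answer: 187/28200 ≈ 0.0066312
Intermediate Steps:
P(f, D) = -18 + 6*D
q = -42/5 (q = -8 + 2/(-5) = -8 - 1/5*2 = -8 - 2/5 = -42/5 ≈ -8.4000)
v(L) = (-3 + L)*(-42/5 + L) (v(L) = (L - 42/5)*(L - 3) = (-42/5 + L)*(-3 + L) = (-3 + L)*(-42/5 + L))
v(10)/320 + P(11, G(4))/(-423) = (126/5 + 10**2 - 57/5*10)/320 + (-18 + 6*5)/(-423) = (126/5 + 100 - 114)*(1/320) + (-18 + 30)*(-1/423) = (56/5)*(1/320) + 12*(-1/423) = 7/200 - 4/141 = 187/28200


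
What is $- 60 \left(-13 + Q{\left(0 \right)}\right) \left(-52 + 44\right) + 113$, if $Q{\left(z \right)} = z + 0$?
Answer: $-6127$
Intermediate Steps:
$Q{\left(z \right)} = z$
$- 60 \left(-13 + Q{\left(0 \right)}\right) \left(-52 + 44\right) + 113 = - 60 \left(-13 + 0\right) \left(-52 + 44\right) + 113 = - 60 \left(\left(-13\right) \left(-8\right)\right) + 113 = \left(-60\right) 104 + 113 = -6240 + 113 = -6127$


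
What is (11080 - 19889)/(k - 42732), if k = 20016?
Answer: 8809/22716 ≈ 0.38779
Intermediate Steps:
(11080 - 19889)/(k - 42732) = (11080 - 19889)/(20016 - 42732) = -8809/(-22716) = -8809*(-1/22716) = 8809/22716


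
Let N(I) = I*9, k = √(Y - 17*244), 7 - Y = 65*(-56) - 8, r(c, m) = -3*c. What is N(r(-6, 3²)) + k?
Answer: 162 + I*√493 ≈ 162.0 + 22.204*I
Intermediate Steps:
Y = 3655 (Y = 7 - (65*(-56) - 8) = 7 - (-3640 - 8) = 7 - 1*(-3648) = 7 + 3648 = 3655)
k = I*√493 (k = √(3655 - 17*244) = √(3655 - 4148) = √(-493) = I*√493 ≈ 22.204*I)
N(I) = 9*I
N(r(-6, 3²)) + k = 9*(-3*(-6)) + I*√493 = 9*18 + I*√493 = 162 + I*√493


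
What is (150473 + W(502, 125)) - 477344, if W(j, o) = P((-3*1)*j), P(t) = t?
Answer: -328377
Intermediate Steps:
W(j, o) = -3*j (W(j, o) = (-3*1)*j = -3*j)
(150473 + W(502, 125)) - 477344 = (150473 - 3*502) - 477344 = (150473 - 1506) - 477344 = 148967 - 477344 = -328377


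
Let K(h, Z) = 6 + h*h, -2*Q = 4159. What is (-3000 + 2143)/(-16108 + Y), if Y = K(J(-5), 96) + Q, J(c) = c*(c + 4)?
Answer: 1714/36313 ≈ 0.047201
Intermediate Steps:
J(c) = c*(4 + c)
Q = -4159/2 (Q = -1/2*4159 = -4159/2 ≈ -2079.5)
K(h, Z) = 6 + h**2
Y = -4097/2 (Y = (6 + (-5*(4 - 5))**2) - 4159/2 = (6 + (-5*(-1))**2) - 4159/2 = (6 + 5**2) - 4159/2 = (6 + 25) - 4159/2 = 31 - 4159/2 = -4097/2 ≈ -2048.5)
(-3000 + 2143)/(-16108 + Y) = (-3000 + 2143)/(-16108 - 4097/2) = -857/(-36313/2) = -857*(-2/36313) = 1714/36313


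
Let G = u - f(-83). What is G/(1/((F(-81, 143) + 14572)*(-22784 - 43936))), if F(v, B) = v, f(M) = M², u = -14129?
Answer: 20321033031360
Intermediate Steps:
G = -21018 (G = -14129 - 1*(-83)² = -14129 - 1*6889 = -14129 - 6889 = -21018)
G/(1/((F(-81, 143) + 14572)*(-22784 - 43936))) = -21018*(-81 + 14572)*(-22784 - 43936) = -21018*14491*(-66720) = -21018/(1/(-966839520)) = -21018/(-1/966839520) = -21018*(-966839520) = 20321033031360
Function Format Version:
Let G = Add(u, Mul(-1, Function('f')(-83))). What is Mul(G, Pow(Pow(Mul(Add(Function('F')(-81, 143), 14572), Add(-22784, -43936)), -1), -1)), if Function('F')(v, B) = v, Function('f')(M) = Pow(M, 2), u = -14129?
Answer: 20321033031360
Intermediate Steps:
G = -21018 (G = Add(-14129, Mul(-1, Pow(-83, 2))) = Add(-14129, Mul(-1, 6889)) = Add(-14129, -6889) = -21018)
Mul(G, Pow(Pow(Mul(Add(Function('F')(-81, 143), 14572), Add(-22784, -43936)), -1), -1)) = Mul(-21018, Pow(Pow(Mul(Add(-81, 14572), Add(-22784, -43936)), -1), -1)) = Mul(-21018, Pow(Pow(Mul(14491, -66720), -1), -1)) = Mul(-21018, Pow(Pow(-966839520, -1), -1)) = Mul(-21018, Pow(Rational(-1, 966839520), -1)) = Mul(-21018, -966839520) = 20321033031360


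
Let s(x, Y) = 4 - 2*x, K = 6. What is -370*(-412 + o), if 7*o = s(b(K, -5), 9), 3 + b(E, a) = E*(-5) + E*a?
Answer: 1018980/7 ≈ 1.4557e+5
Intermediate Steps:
b(E, a) = -3 - 5*E + E*a (b(E, a) = -3 + (E*(-5) + E*a) = -3 + (-5*E + E*a) = -3 - 5*E + E*a)
o = 130/7 (o = (4 - 2*(-3 - 5*6 + 6*(-5)))/7 = (4 - 2*(-3 - 30 - 30))/7 = (4 - 2*(-63))/7 = (4 + 126)/7 = (1/7)*130 = 130/7 ≈ 18.571)
-370*(-412 + o) = -370*(-412 + 130/7) = -370*(-2754/7) = 1018980/7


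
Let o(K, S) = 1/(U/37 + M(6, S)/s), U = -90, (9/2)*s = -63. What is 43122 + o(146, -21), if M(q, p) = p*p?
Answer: 108279268/2511 ≈ 43122.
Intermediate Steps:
s = -14 (s = (2/9)*(-63) = -14)
M(q, p) = p²
o(K, S) = 1/(-90/37 - S²/14) (o(K, S) = 1/(-90/37 + S²/(-14)) = 1/(-90*1/37 + S²*(-1/14)) = 1/(-90/37 - S²/14))
43122 + o(146, -21) = 43122 - 518/(1260 + 37*(-21)²) = 43122 - 518/(1260 + 37*441) = 43122 - 518/(1260 + 16317) = 43122 - 518/17577 = 43122 - 518*1/17577 = 43122 - 74/2511 = 108279268/2511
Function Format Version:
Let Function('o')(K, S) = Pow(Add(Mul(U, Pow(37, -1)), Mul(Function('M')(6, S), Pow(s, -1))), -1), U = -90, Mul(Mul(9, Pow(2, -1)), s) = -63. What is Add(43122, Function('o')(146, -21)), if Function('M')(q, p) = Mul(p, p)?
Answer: Rational(108279268, 2511) ≈ 43122.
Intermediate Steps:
s = -14 (s = Mul(Rational(2, 9), -63) = -14)
Function('M')(q, p) = Pow(p, 2)
Function('o')(K, S) = Pow(Add(Rational(-90, 37), Mul(Rational(-1, 14), Pow(S, 2))), -1) (Function('o')(K, S) = Pow(Add(Mul(-90, Pow(37, -1)), Mul(Pow(S, 2), Pow(-14, -1))), -1) = Pow(Add(Mul(-90, Rational(1, 37)), Mul(Pow(S, 2), Rational(-1, 14))), -1) = Pow(Add(Rational(-90, 37), Mul(Rational(-1, 14), Pow(S, 2))), -1))
Add(43122, Function('o')(146, -21)) = Add(43122, Mul(-518, Pow(Add(1260, Mul(37, Pow(-21, 2))), -1))) = Add(43122, Mul(-518, Pow(Add(1260, Mul(37, 441)), -1))) = Add(43122, Mul(-518, Pow(Add(1260, 16317), -1))) = Add(43122, Mul(-518, Pow(17577, -1))) = Add(43122, Mul(-518, Rational(1, 17577))) = Add(43122, Rational(-74, 2511)) = Rational(108279268, 2511)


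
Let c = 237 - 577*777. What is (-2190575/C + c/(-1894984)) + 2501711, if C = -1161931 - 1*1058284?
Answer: 526269177104436237/210363595078 ≈ 2.5017e+6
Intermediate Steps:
C = -2220215 (C = -1161931 - 1058284 = -2220215)
c = -448092 (c = 237 - 448329 = -448092)
(-2190575/C + c/(-1894984)) + 2501711 = (-2190575/(-2220215) - 448092/(-1894984)) + 2501711 = (-2190575*(-1/2220215) - 448092*(-1/1894984)) + 2501711 = (438115/444043 + 112023/473746) + 2501711 = 257298257779/210363595078 + 2501711 = 526269177104436237/210363595078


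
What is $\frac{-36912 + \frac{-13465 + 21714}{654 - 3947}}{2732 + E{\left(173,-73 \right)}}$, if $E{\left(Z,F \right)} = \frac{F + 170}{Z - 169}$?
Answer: $- \frac{97247572}{7261065} \approx -13.393$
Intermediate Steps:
$E{\left(Z,F \right)} = \frac{170 + F}{-169 + Z}$
$\frac{-36912 + \frac{-13465 + 21714}{654 - 3947}}{2732 + E{\left(173,-73 \right)}} = \frac{-36912 + \frac{-13465 + 21714}{654 - 3947}}{2732 + \frac{170 - 73}{-169 + 173}} = \frac{-36912 + \frac{8249}{-3293}}{2732 + \frac{1}{4} \cdot 97} = \frac{-36912 + 8249 \left(- \frac{1}{3293}\right)}{2732 + \frac{1}{4} \cdot 97} = \frac{-36912 - \frac{8249}{3293}}{2732 + \frac{97}{4}} = - \frac{121559465}{3293 \cdot \frac{11025}{4}} = \left(- \frac{121559465}{3293}\right) \frac{4}{11025} = - \frac{97247572}{7261065}$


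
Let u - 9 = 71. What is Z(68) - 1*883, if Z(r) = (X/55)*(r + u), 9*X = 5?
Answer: -87269/99 ≈ -881.50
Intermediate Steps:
X = 5/9 (X = (1/9)*5 = 5/9 ≈ 0.55556)
u = 80 (u = 9 + 71 = 80)
Z(r) = 80/99 + r/99 (Z(r) = ((5/9)/55)*(r + 80) = ((5/9)*(1/55))*(80 + r) = (80 + r)/99 = 80/99 + r/99)
Z(68) - 1*883 = (80/99 + (1/99)*68) - 1*883 = (80/99 + 68/99) - 883 = 148/99 - 883 = -87269/99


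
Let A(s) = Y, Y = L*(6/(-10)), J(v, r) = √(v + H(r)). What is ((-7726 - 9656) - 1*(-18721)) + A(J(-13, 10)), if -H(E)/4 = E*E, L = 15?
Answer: 1330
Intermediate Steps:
H(E) = -4*E² (H(E) = -4*E*E = -4*E²)
J(v, r) = √(v - 4*r²)
Y = -9 (Y = 15*(6/(-10)) = 15*(6*(-⅒)) = 15*(-⅗) = -9)
A(s) = -9
((-7726 - 9656) - 1*(-18721)) + A(J(-13, 10)) = ((-7726 - 9656) - 1*(-18721)) - 9 = (-17382 + 18721) - 9 = 1339 - 9 = 1330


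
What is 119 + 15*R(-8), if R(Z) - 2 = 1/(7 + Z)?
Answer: 134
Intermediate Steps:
R(Z) = 2 + 1/(7 + Z)
119 + 15*R(-8) = 119 + 15*((15 + 2*(-8))/(7 - 8)) = 119 + 15*((15 - 16)/(-1)) = 119 + 15*(-1*(-1)) = 119 + 15*1 = 119 + 15 = 134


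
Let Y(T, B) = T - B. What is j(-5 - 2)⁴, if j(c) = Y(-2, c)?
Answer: 625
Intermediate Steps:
j(c) = -2 - c
j(-5 - 2)⁴ = (-2 - (-5 - 2))⁴ = (-2 - 1*(-7))⁴ = (-2 + 7)⁴ = 5⁴ = 625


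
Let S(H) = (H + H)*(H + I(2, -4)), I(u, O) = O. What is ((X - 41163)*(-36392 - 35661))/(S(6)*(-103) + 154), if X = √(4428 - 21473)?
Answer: -2965917639/2318 + 72053*I*√17045/2318 ≈ -1.2795e+6 + 4058.2*I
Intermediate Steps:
X = I*√17045 (X = √(-17045) = I*√17045 ≈ 130.56*I)
S(H) = 2*H*(-4 + H) (S(H) = (H + H)*(H - 4) = (2*H)*(-4 + H) = 2*H*(-4 + H))
((X - 41163)*(-36392 - 35661))/(S(6)*(-103) + 154) = ((I*√17045 - 41163)*(-36392 - 35661))/((2*6*(-4 + 6))*(-103) + 154) = ((-41163 + I*√17045)*(-72053))/((2*6*2)*(-103) + 154) = (2965917639 - 72053*I*√17045)/(24*(-103) + 154) = (2965917639 - 72053*I*√17045)/(-2472 + 154) = (2965917639 - 72053*I*√17045)/(-2318) = (2965917639 - 72053*I*√17045)*(-1/2318) = -2965917639/2318 + 72053*I*√17045/2318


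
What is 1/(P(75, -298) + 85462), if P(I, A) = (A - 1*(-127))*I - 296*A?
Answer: 1/160845 ≈ 6.2172e-6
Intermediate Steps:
P(I, A) = -296*A + I*(127 + A) (P(I, A) = (A + 127)*I - 296*A = (127 + A)*I - 296*A = I*(127 + A) - 296*A = -296*A + I*(127 + A))
1/(P(75, -298) + 85462) = 1/((-296*(-298) + 127*75 - 298*75) + 85462) = 1/((88208 + 9525 - 22350) + 85462) = 1/(75383 + 85462) = 1/160845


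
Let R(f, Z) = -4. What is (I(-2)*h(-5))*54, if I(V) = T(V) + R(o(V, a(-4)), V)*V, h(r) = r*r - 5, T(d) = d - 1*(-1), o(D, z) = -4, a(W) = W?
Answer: 7560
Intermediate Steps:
T(d) = 1 + d (T(d) = d + 1 = 1 + d)
h(r) = -5 + r² (h(r) = r² - 5 = -5 + r²)
I(V) = 1 - 3*V (I(V) = (1 + V) - 4*V = 1 - 3*V)
(I(-2)*h(-5))*54 = ((1 - 3*(-2))*(-5 + (-5)²))*54 = ((1 + 6)*(-5 + 25))*54 = (7*20)*54 = 140*54 = 7560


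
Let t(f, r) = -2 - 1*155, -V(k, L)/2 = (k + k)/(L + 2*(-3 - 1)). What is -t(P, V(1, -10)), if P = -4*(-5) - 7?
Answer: 157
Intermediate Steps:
V(k, L) = -4*k/(-8 + L) (V(k, L) = -2*(k + k)/(L + 2*(-3 - 1)) = -2*2*k/(L + 2*(-4)) = -2*2*k/(L - 8) = -2*2*k/(-8 + L) = -4*k/(-8 + L))
P = 13 (P = 20 - 7 = 13)
t(f, r) = -157 (t(f, r) = -2 - 155 = -157)
-t(P, V(1, -10)) = -1*(-157) = 157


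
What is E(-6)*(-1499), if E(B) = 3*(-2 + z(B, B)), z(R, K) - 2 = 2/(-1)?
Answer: 8994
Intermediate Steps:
z(R, K) = 0 (z(R, K) = 2 + 2/(-1) = 2 + 2*(-1) = 2 - 2 = 0)
E(B) = -6 (E(B) = 3*(-2 + 0) = 3*(-2) = -6)
E(-6)*(-1499) = -6*(-1499) = 8994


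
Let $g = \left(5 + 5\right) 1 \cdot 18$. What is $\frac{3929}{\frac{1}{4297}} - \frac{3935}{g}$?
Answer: $\frac{607784081}{36} \approx 1.6883 \cdot 10^{7}$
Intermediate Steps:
$g = 180$ ($g = 10 \cdot 1 \cdot 18 = 10 \cdot 18 = 180$)
$\frac{3929}{\frac{1}{4297}} - \frac{3935}{g} = \frac{3929}{\frac{1}{4297}} - \frac{3935}{180} = 3929 \frac{1}{\frac{1}{4297}} - \frac{787}{36} = 3929 \cdot 4297 - \frac{787}{36} = 16882913 - \frac{787}{36} = \frac{607784081}{36}$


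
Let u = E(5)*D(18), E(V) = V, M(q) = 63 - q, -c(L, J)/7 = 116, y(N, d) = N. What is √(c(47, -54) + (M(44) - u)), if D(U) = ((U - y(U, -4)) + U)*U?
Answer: I*√2413 ≈ 49.122*I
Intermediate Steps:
c(L, J) = -812 (c(L, J) = -7*116 = -812)
D(U) = U² (D(U) = ((U - U) + U)*U = (0 + U)*U = U*U = U²)
u = 1620 (u = 5*18² = 5*324 = 1620)
√(c(47, -54) + (M(44) - u)) = √(-812 + ((63 - 1*44) - 1*1620)) = √(-812 + ((63 - 44) - 1620)) = √(-812 + (19 - 1620)) = √(-812 - 1601) = √(-2413) = I*√2413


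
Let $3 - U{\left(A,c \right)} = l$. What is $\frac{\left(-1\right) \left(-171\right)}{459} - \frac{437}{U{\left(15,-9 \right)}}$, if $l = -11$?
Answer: $- \frac{22021}{714} \approx -30.842$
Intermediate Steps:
$U{\left(A,c \right)} = 14$ ($U{\left(A,c \right)} = 3 - -11 = 3 + 11 = 14$)
$\frac{\left(-1\right) \left(-171\right)}{459} - \frac{437}{U{\left(15,-9 \right)}} = \frac{\left(-1\right) \left(-171\right)}{459} - \frac{437}{14} = 171 \cdot \frac{1}{459} - \frac{437}{14} = \frac{19}{51} - \frac{437}{14} = - \frac{22021}{714}$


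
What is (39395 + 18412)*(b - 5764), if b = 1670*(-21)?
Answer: -2360491038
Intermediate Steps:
b = -35070
(39395 + 18412)*(b - 5764) = (39395 + 18412)*(-35070 - 5764) = 57807*(-40834) = -2360491038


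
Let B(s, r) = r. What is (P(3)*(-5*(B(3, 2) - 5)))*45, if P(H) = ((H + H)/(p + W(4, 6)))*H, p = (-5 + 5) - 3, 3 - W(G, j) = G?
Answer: -6075/2 ≈ -3037.5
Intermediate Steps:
W(G, j) = 3 - G
p = -3 (p = 0 - 3 = -3)
P(H) = -H**2/2 (P(H) = ((H + H)/(-3 + (3 - 1*4)))*H = ((2*H)/(-3 + (3 - 4)))*H = ((2*H)/(-3 - 1))*H = ((2*H)/(-4))*H = ((2*H)*(-1/4))*H = (-H/2)*H = -H**2/2)
(P(3)*(-5*(B(3, 2) - 5)))*45 = ((-1/2*3**2)*(-5*(2 - 5)))*45 = ((-1/2*9)*(-5*(-3)))*45 = -9/2*15*45 = -135/2*45 = -6075/2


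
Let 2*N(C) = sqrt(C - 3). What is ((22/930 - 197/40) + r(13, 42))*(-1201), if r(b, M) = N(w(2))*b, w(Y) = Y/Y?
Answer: 21897833/3720 - 15613*I*sqrt(2)/2 ≈ 5886.5 - 11040.0*I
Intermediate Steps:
w(Y) = 1
N(C) = sqrt(-3 + C)/2 (N(C) = sqrt(C - 3)/2 = sqrt(-3 + C)/2)
r(b, M) = I*b*sqrt(2)/2 (r(b, M) = (sqrt(-3 + 1)/2)*b = (sqrt(-2)/2)*b = ((I*sqrt(2))/2)*b = (I*sqrt(2)/2)*b = I*b*sqrt(2)/2)
((22/930 - 197/40) + r(13, 42))*(-1201) = ((22/930 - 197/40) + (1/2)*I*13*sqrt(2))*(-1201) = ((22*(1/930) - 197*1/40) + 13*I*sqrt(2)/2)*(-1201) = ((11/465 - 197/40) + 13*I*sqrt(2)/2)*(-1201) = (-18233/3720 + 13*I*sqrt(2)/2)*(-1201) = 21897833/3720 - 15613*I*sqrt(2)/2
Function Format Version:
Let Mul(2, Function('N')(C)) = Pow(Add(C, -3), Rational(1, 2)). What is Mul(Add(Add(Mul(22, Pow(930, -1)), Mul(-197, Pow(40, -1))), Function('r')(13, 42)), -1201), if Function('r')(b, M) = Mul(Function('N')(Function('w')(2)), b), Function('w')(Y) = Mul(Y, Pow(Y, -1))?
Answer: Add(Rational(21897833, 3720), Mul(Rational(-15613, 2), I, Pow(2, Rational(1, 2)))) ≈ Add(5886.5, Mul(-11040., I))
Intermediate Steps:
Function('w')(Y) = 1
Function('N')(C) = Mul(Rational(1, 2), Pow(Add(-3, C), Rational(1, 2))) (Function('N')(C) = Mul(Rational(1, 2), Pow(Add(C, -3), Rational(1, 2))) = Mul(Rational(1, 2), Pow(Add(-3, C), Rational(1, 2))))
Function('r')(b, M) = Mul(Rational(1, 2), I, b, Pow(2, Rational(1, 2))) (Function('r')(b, M) = Mul(Mul(Rational(1, 2), Pow(Add(-3, 1), Rational(1, 2))), b) = Mul(Mul(Rational(1, 2), Pow(-2, Rational(1, 2))), b) = Mul(Mul(Rational(1, 2), Mul(I, Pow(2, Rational(1, 2)))), b) = Mul(Mul(Rational(1, 2), I, Pow(2, Rational(1, 2))), b) = Mul(Rational(1, 2), I, b, Pow(2, Rational(1, 2))))
Mul(Add(Add(Mul(22, Pow(930, -1)), Mul(-197, Pow(40, -1))), Function('r')(13, 42)), -1201) = Mul(Add(Add(Mul(22, Pow(930, -1)), Mul(-197, Pow(40, -1))), Mul(Rational(1, 2), I, 13, Pow(2, Rational(1, 2)))), -1201) = Mul(Add(Add(Mul(22, Rational(1, 930)), Mul(-197, Rational(1, 40))), Mul(Rational(13, 2), I, Pow(2, Rational(1, 2)))), -1201) = Mul(Add(Add(Rational(11, 465), Rational(-197, 40)), Mul(Rational(13, 2), I, Pow(2, Rational(1, 2)))), -1201) = Mul(Add(Rational(-18233, 3720), Mul(Rational(13, 2), I, Pow(2, Rational(1, 2)))), -1201) = Add(Rational(21897833, 3720), Mul(Rational(-15613, 2), I, Pow(2, Rational(1, 2))))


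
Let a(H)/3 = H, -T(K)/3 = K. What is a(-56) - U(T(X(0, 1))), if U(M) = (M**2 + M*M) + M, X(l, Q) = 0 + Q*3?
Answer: -321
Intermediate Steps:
X(l, Q) = 3*Q (X(l, Q) = 0 + 3*Q = 3*Q)
T(K) = -3*K
U(M) = M + 2*M**2 (U(M) = (M**2 + M**2) + M = 2*M**2 + M = M + 2*M**2)
a(H) = 3*H
a(-56) - U(T(X(0, 1))) = 3*(-56) - (-9)*(1 + 2*(-9)) = -168 - (-3*3)*(1 + 2*(-3*3)) = -168 - (-9)*(1 + 2*(-9)) = -168 - (-9)*(1 - 18) = -168 - (-9)*(-17) = -168 - 1*153 = -168 - 153 = -321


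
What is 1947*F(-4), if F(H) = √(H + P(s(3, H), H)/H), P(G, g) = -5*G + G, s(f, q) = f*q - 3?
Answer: 1947*I*√19 ≈ 8486.8*I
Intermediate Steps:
s(f, q) = -3 + f*q
P(G, g) = -4*G
F(H) = √(H + (12 - 12*H)/H) (F(H) = √(H + (-4*(-3 + 3*H))/H) = √(H + (12 - 12*H)/H))
1947*F(-4) = 1947*√(-12 - 4 + 12/(-4)) = 1947*√(-12 - 4 + 12*(-¼)) = 1947*√(-12 - 4 - 3) = 1947*√(-19) = 1947*(I*√19) = 1947*I*√19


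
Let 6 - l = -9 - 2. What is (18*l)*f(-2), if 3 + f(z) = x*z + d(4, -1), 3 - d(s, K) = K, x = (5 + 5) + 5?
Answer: -8874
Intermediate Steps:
x = 15 (x = 10 + 5 = 15)
d(s, K) = 3 - K
f(z) = 1 + 15*z (f(z) = -3 + (15*z + (3 - 1*(-1))) = -3 + (15*z + (3 + 1)) = -3 + (15*z + 4) = -3 + (4 + 15*z) = 1 + 15*z)
l = 17 (l = 6 - (-9 - 2) = 6 - 1*(-11) = 6 + 11 = 17)
(18*l)*f(-2) = (18*17)*(1 + 15*(-2)) = 306*(1 - 30) = 306*(-29) = -8874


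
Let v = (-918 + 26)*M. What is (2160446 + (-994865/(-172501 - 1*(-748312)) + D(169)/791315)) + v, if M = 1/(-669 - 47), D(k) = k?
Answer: 176208033791456954041/81560970782235 ≈ 2.1604e+6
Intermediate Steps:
M = -1/716 (M = 1/(-716) = -1/716 ≈ -0.0013966)
v = 223/179 (v = (-918 + 26)*(-1/716) = -892*(-1/716) = 223/179 ≈ 1.2458)
(2160446 + (-994865/(-172501 - 1*(-748312)) + D(169)/791315)) + v = (2160446 + (-994865/(-172501 - 1*(-748312)) + 169/791315)) + 223/179 = (2160446 + (-994865/(-172501 + 748312) + 169*(1/791315))) + 223/179 = (2160446 + (-994865/575811 + 169/791315)) + 223/179 = (2160446 - 787154285416/455647881465) + 223/179 = 984401855765247974/455647881465 + 223/179 = 176208033791456954041/81560970782235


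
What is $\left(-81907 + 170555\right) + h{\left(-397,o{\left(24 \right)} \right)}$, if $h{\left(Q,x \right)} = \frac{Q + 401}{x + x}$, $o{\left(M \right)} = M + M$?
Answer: $\frac{2127553}{24} \approx 88648.0$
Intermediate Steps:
$o{\left(M \right)} = 2 M$
$h{\left(Q,x \right)} = \frac{401 + Q}{2 x}$
$\left(-81907 + 170555\right) + h{\left(-397,o{\left(24 \right)} \right)} = \left(-81907 + 170555\right) + \frac{401 - 397}{2 \cdot 2 \cdot 24} = 88648 + \frac{1}{2} \cdot \frac{1}{48} \cdot 4 = 88648 + \frac{1}{24} = \frac{2127553}{24}$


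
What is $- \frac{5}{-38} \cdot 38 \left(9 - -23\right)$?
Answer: $160$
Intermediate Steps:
$- \frac{5}{-38} \cdot 38 \left(9 - -23\right) = \left(-5\right) \left(- \frac{1}{38}\right) 38 \left(9 + 23\right) = \frac{5}{38} \cdot 38 \cdot 32 = 5 \cdot 32 = 160$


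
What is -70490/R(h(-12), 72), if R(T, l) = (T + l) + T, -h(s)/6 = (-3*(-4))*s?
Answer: -7049/180 ≈ -39.161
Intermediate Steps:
h(s) = -72*s (h(s) = -6*(-3*(-4))*s = -72*s)
R(T, l) = l + 2*T
-70490/R(h(-12), 72) = -70490/(72 + 2*(-72*(-12))) = -70490/(72 + 2*864) = -70490/(72 + 1728) = -70490/1800 = -70490*1/1800 = -7049/180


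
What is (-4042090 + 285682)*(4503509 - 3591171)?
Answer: -3427113761904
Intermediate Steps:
(-4042090 + 285682)*(4503509 - 3591171) = -3756408*912338 = -3427113761904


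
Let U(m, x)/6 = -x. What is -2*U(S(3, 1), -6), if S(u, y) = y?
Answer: -72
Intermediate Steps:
U(m, x) = -6*x (U(m, x) = 6*(-x) = -6*x)
-2*U(S(3, 1), -6) = -(-12)*(-6) = -2*36 = -72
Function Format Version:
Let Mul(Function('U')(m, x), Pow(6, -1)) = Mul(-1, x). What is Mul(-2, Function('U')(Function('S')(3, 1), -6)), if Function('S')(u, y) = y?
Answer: -72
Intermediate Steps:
Function('U')(m, x) = Mul(-6, x) (Function('U')(m, x) = Mul(6, Mul(-1, x)) = Mul(-6, x))
Mul(-2, Function('U')(Function('S')(3, 1), -6)) = Mul(-2, Mul(-6, -6)) = Mul(-2, 36) = -72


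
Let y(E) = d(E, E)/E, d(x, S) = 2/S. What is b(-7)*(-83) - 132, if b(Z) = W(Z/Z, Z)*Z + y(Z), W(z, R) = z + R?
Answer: -177448/49 ≈ -3621.4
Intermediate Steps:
y(E) = 2/E**2 (y(E) = (2/E)/E = 2/E**2)
W(z, R) = R + z
b(Z) = 2/Z**2 + Z*(1 + Z) (b(Z) = (Z + Z/Z)*Z + 2/Z**2 = (Z + 1)*Z + 2/Z**2 = (1 + Z)*Z + 2/Z**2 = Z*(1 + Z) + 2/Z**2 = 2/Z**2 + Z*(1 + Z))
b(-7)*(-83) - 132 = (-7 + (-7)**2 + 2/(-7)**2)*(-83) - 132 = (-7 + 49 + 2*(1/49))*(-83) - 132 = (-7 + 49 + 2/49)*(-83) - 132 = (2060/49)*(-83) - 132 = -170980/49 - 132 = -177448/49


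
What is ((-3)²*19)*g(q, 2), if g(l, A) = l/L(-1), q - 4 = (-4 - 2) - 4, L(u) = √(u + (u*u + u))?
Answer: 1026*I ≈ 1026.0*I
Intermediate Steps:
L(u) = √(u² + 2*u) (L(u) = √(u + (u² + u)) = √(u + (u + u²)) = √(u² + 2*u))
q = -6 (q = 4 + ((-4 - 2) - 4) = 4 + (-6 - 4) = 4 - 10 = -6)
g(l, A) = -I*l (g(l, A) = l/(√(-(2 - 1))) = l/(√(-1*1)) = l/(√(-1)) = l/I = l*(-I) = -I*l)
((-3)²*19)*g(q, 2) = ((-3)²*19)*(-1*I*(-6)) = (9*19)*(6*I) = 171*(6*I) = 1026*I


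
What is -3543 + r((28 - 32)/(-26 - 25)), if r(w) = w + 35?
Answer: -178904/51 ≈ -3507.9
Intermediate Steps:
r(w) = 35 + w
-3543 + r((28 - 32)/(-26 - 25)) = -3543 + (35 + (28 - 32)/(-26 - 25)) = -3543 + (35 - 4/(-51)) = -3543 + (35 - 4*(-1/51)) = -3543 + (35 + 4/51) = -3543 + 1789/51 = -178904/51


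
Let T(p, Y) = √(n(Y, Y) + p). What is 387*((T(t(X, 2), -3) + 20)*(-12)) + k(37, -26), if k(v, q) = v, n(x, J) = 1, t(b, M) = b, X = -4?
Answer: -92843 - 4644*I*√3 ≈ -92843.0 - 8043.6*I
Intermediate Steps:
T(p, Y) = √(1 + p)
387*((T(t(X, 2), -3) + 20)*(-12)) + k(37, -26) = 387*((√(1 - 4) + 20)*(-12)) + 37 = 387*((√(-3) + 20)*(-12)) + 37 = 387*((I*√3 + 20)*(-12)) + 37 = 387*((20 + I*√3)*(-12)) + 37 = 387*(-240 - 12*I*√3) + 37 = (-92880 - 4644*I*√3) + 37 = -92843 - 4644*I*√3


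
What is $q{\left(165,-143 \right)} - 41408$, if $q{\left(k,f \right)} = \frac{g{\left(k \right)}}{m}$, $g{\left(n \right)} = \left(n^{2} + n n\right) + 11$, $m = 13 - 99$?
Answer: $- \frac{3615549}{86} \approx -42041.0$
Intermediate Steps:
$m = -86$ ($m = 13 - 99 = -86$)
$g{\left(n \right)} = 11 + 2 n^{2}$ ($g{\left(n \right)} = \left(n^{2} + n^{2}\right) + 11 = 2 n^{2} + 11 = 11 + 2 n^{2}$)
$q{\left(k,f \right)} = - \frac{11}{86} - \frac{k^{2}}{43}$ ($q{\left(k,f \right)} = \frac{11 + 2 k^{2}}{-86} = \left(11 + 2 k^{2}\right) \left(- \frac{1}{86}\right) = - \frac{11}{86} - \frac{k^{2}}{43}$)
$q{\left(165,-143 \right)} - 41408 = \left(- \frac{11}{86} - \frac{165^{2}}{43}\right) - 41408 = \left(- \frac{11}{86} - \frac{27225}{43}\right) - 41408 = - \frac{54461}{86} - 41408 = - \frac{3615549}{86}$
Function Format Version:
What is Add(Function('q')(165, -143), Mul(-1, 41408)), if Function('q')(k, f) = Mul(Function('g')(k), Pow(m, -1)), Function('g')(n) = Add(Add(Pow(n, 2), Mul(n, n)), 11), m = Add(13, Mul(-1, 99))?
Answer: Rational(-3615549, 86) ≈ -42041.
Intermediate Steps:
m = -86 (m = Add(13, -99) = -86)
Function('g')(n) = Add(11, Mul(2, Pow(n, 2))) (Function('g')(n) = Add(Add(Pow(n, 2), Pow(n, 2)), 11) = Add(Mul(2, Pow(n, 2)), 11) = Add(11, Mul(2, Pow(n, 2))))
Function('q')(k, f) = Add(Rational(-11, 86), Mul(Rational(-1, 43), Pow(k, 2))) (Function('q')(k, f) = Mul(Add(11, Mul(2, Pow(k, 2))), Pow(-86, -1)) = Mul(Add(11, Mul(2, Pow(k, 2))), Rational(-1, 86)) = Add(Rational(-11, 86), Mul(Rational(-1, 43), Pow(k, 2))))
Add(Function('q')(165, -143), Mul(-1, 41408)) = Add(Add(Rational(-11, 86), Mul(Rational(-1, 43), Pow(165, 2))), Mul(-1, 41408)) = Add(Add(Rational(-11, 86), Mul(Rational(-1, 43), 27225)), -41408) = Add(Add(Rational(-11, 86), Rational(-27225, 43)), -41408) = Add(Rational(-54461, 86), -41408) = Rational(-3615549, 86)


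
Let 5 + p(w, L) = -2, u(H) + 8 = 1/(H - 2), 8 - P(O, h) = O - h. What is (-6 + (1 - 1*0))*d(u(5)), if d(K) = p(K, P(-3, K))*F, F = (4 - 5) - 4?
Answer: -175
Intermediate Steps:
P(O, h) = 8 + h - O (P(O, h) = 8 - (O - h) = 8 + (h - O) = 8 + h - O)
u(H) = -8 + 1/(-2 + H) (u(H) = -8 + 1/(H - 2) = -8 + 1/(-2 + H))
F = -5 (F = -1 - 4 = -5)
p(w, L) = -7 (p(w, L) = -5 - 2 = -7)
d(K) = 35 (d(K) = -7*(-5) = 35)
(-6 + (1 - 1*0))*d(u(5)) = (-6 + (1 - 1*0))*35 = (-6 + (1 + 0))*35 = (-6 + 1)*35 = -5*35 = -175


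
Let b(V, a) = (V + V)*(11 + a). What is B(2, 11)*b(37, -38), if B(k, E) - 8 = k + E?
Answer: -41958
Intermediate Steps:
b(V, a) = 2*V*(11 + a) (b(V, a) = (2*V)*(11 + a) = 2*V*(11 + a))
B(k, E) = 8 + E + k (B(k, E) = 8 + (k + E) = 8 + (E + k) = 8 + E + k)
B(2, 11)*b(37, -38) = (8 + 11 + 2)*(2*37*(11 - 38)) = 21*(2*37*(-27)) = 21*(-1998) = -41958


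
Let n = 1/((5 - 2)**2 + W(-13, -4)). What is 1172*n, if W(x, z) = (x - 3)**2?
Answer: 1172/265 ≈ 4.4226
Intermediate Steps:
W(x, z) = (-3 + x)**2
n = 1/265 (n = 1/((5 - 2)**2 + (-3 - 13)**2) = 1/(3**2 + (-16)**2) = 1/(9 + 256) = 1/265 ≈ 0.0037736)
1172*n = 1172*(1/265) = 1172/265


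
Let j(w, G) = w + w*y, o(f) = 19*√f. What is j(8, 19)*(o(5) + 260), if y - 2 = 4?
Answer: 14560 + 1064*√5 ≈ 16939.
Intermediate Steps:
y = 6 (y = 2 + 4 = 6)
j(w, G) = 7*w (j(w, G) = w + w*6 = w + 6*w = 7*w)
j(8, 19)*(o(5) + 260) = (7*8)*(19*√5 + 260) = 56*(260 + 19*√5) = 14560 + 1064*√5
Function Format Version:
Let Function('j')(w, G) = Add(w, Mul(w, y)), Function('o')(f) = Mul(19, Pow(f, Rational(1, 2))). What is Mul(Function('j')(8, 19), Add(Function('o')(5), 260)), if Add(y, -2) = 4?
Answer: Add(14560, Mul(1064, Pow(5, Rational(1, 2)))) ≈ 16939.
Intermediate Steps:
y = 6 (y = Add(2, 4) = 6)
Function('j')(w, G) = Mul(7, w) (Function('j')(w, G) = Add(w, Mul(w, 6)) = Add(w, Mul(6, w)) = Mul(7, w))
Mul(Function('j')(8, 19), Add(Function('o')(5), 260)) = Mul(Mul(7, 8), Add(Mul(19, Pow(5, Rational(1, 2))), 260)) = Mul(56, Add(260, Mul(19, Pow(5, Rational(1, 2))))) = Add(14560, Mul(1064, Pow(5, Rational(1, 2))))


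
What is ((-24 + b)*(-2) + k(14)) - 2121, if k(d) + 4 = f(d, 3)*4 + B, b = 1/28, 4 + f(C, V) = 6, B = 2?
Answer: -28939/14 ≈ -2067.1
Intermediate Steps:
f(C, V) = 2 (f(C, V) = -4 + 6 = 2)
b = 1/28 ≈ 0.035714
k(d) = 6 (k(d) = -4 + (2*4 + 2) = -4 + (8 + 2) = -4 + 10 = 6)
((-24 + b)*(-2) + k(14)) - 2121 = ((-24 + 1/28)*(-2) + 6) - 2121 = (-671/28*(-2) + 6) - 2121 = (671/14 + 6) - 2121 = 755/14 - 2121 = -28939/14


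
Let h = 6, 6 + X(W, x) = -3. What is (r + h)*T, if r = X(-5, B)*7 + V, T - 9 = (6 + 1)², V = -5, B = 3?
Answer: -3596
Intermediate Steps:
X(W, x) = -9 (X(W, x) = -6 - 3 = -9)
T = 58 (T = 9 + (6 + 1)² = 9 + 7² = 9 + 49 = 58)
r = -68 (r = -9*7 - 5 = -63 - 5 = -68)
(r + h)*T = (-68 + 6)*58 = -62*58 = -3596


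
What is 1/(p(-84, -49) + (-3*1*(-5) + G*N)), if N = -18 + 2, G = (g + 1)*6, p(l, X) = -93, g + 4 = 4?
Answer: -1/174 ≈ -0.0057471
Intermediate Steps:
g = 0 (g = -4 + 4 = 0)
G = 6 (G = (0 + 1)*6 = 1*6 = 6)
N = -16
1/(p(-84, -49) + (-3*1*(-5) + G*N)) = 1/(-93 + (-3*1*(-5) + 6*(-16))) = 1/(-93 + (-3*(-5) - 96)) = 1/(-93 + (15 - 96)) = 1/(-93 - 81) = 1/(-174) = -1/174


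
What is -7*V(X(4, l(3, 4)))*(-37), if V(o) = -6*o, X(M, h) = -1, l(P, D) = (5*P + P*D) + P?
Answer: 1554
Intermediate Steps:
l(P, D) = 6*P + D*P (l(P, D) = (5*P + D*P) + P = 6*P + D*P)
-7*V(X(4, l(3, 4)))*(-37) = -(-42)*(-1)*(-37) = -7*6*(-37) = -42*(-37) = 1554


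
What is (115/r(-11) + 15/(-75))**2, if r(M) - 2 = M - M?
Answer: 328329/100 ≈ 3283.3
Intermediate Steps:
r(M) = 2 (r(M) = 2 + (M - M) = 2 + 0 = 2)
(115/r(-11) + 15/(-75))**2 = (115/2 + 15/(-75))**2 = (115*(1/2) + 15*(-1/75))**2 = (115/2 - 1/5)**2 = (573/10)**2 = 328329/100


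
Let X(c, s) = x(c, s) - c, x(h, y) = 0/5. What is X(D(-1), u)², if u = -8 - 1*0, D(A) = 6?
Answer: 36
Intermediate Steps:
x(h, y) = 0 (x(h, y) = 0*(⅕) = 0)
u = -8 (u = -8 + 0 = -8)
X(c, s) = -c (X(c, s) = 0 - c = -c)
X(D(-1), u)² = (-1*6)² = (-6)² = 36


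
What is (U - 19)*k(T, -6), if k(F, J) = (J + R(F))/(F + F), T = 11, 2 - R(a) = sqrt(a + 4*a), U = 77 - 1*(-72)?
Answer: -260/11 - 65*sqrt(55)/11 ≈ -67.459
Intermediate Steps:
U = 149 (U = 77 + 72 = 149)
R(a) = 2 - sqrt(5)*sqrt(a) (R(a) = 2 - sqrt(a + 4*a) = 2 - sqrt(5*a) = 2 - sqrt(5)*sqrt(a))
k(F, J) = (2 + J - sqrt(5)*sqrt(F))/(2*F) (k(F, J) = (J + (2 - sqrt(5)*sqrt(F)))/(F + F) = (2 + J - sqrt(5)*sqrt(F))/((2*F)) = (2 + J - sqrt(5)*sqrt(F))*(1/(2*F)) = (2 + J - sqrt(5)*sqrt(F))/(2*F))
(U - 19)*k(T, -6) = (149 - 19)*((1/2)*(2 - 6 - sqrt(5)*sqrt(11))/11) = 130*((1/2)*(1/11)*(2 - 6 - sqrt(55))) = 130*((1/2)*(1/11)*(-4 - sqrt(55))) = 130*(-2/11 - sqrt(55)/22) = -260/11 - 65*sqrt(55)/11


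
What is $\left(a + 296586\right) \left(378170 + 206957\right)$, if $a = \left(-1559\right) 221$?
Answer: $-28058595031$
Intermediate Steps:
$a = -344539$
$\left(a + 296586\right) \left(378170 + 206957\right) = \left(-344539 + 296586\right) \left(378170 + 206957\right) = \left(-47953\right) 585127 = -28058595031$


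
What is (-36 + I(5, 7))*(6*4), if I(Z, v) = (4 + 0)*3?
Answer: -576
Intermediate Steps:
I(Z, v) = 12 (I(Z, v) = 4*3 = 12)
(-36 + I(5, 7))*(6*4) = (-36 + 12)*(6*4) = -24*24 = -576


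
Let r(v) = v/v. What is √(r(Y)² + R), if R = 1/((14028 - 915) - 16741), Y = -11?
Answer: 3*√365521/1814 ≈ 0.99986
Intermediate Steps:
R = -1/3628 (R = 1/(13113 - 16741) = 1/(-3628) = -1/3628 ≈ -0.00027563)
r(v) = 1
√(r(Y)² + R) = √(1² - 1/3628) = √(1 - 1/3628) = √(3627/3628) = 3*√365521/1814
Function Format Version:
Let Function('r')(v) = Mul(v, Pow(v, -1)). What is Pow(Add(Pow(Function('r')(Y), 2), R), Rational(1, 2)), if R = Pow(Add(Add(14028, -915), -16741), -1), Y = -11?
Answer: Mul(Rational(3, 1814), Pow(365521, Rational(1, 2))) ≈ 0.99986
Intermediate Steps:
R = Rational(-1, 3628) (R = Pow(Add(13113, -16741), -1) = Pow(-3628, -1) = Rational(-1, 3628) ≈ -0.00027563)
Function('r')(v) = 1
Pow(Add(Pow(Function('r')(Y), 2), R), Rational(1, 2)) = Pow(Add(Pow(1, 2), Rational(-1, 3628)), Rational(1, 2)) = Pow(Add(1, Rational(-1, 3628)), Rational(1, 2)) = Pow(Rational(3627, 3628), Rational(1, 2)) = Mul(Rational(3, 1814), Pow(365521, Rational(1, 2)))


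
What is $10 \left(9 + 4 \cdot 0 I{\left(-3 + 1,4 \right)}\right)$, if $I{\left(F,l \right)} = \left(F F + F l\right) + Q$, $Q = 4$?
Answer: $90$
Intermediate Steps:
$I{\left(F,l \right)} = 4 + F^{2} + F l$ ($I{\left(F,l \right)} = \left(F F + F l\right) + 4 = \left(F^{2} + F l\right) + 4 = 4 + F^{2} + F l$)
$10 \left(9 + 4 \cdot 0 I{\left(-3 + 1,4 \right)}\right) = 10 \left(9 + 4 \cdot 0 \left(4 + \left(-3 + 1\right)^{2} + \left(-3 + 1\right) 4\right)\right) = 10 \left(9 + 0 \left(4 + \left(-2\right)^{2} - 8\right)\right) = 10 \left(9 + 0 \left(4 + 4 - 8\right)\right) = 10 \left(9 + 0 \cdot 0\right) = 10 \left(9 + 0\right) = 10 \cdot 9 = 90$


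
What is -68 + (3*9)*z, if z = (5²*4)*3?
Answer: 8032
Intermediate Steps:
z = 300 (z = (25*4)*3 = 100*3 = 300)
-68 + (3*9)*z = -68 + (3*9)*300 = -68 + 27*300 = -68 + 8100 = 8032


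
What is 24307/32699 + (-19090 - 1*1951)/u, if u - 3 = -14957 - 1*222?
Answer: 1056902691/496240024 ≈ 2.1298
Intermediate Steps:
u = -15176 (u = 3 + (-14957 - 1*222) = 3 + (-14957 - 222) = 3 - 15179 = -15176)
24307/32699 + (-19090 - 1*1951)/u = 24307/32699 + (-19090 - 1*1951)/(-15176) = 24307*(1/32699) + (-19090 - 1951)*(-1/15176) = 24307/32699 - 21041*(-1/15176) = 24307/32699 + 21041/15176 = 1056902691/496240024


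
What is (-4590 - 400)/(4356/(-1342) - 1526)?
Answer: 152195/46642 ≈ 3.2630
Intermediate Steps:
(-4590 - 400)/(4356/(-1342) - 1526) = -4990/(4356*(-1/1342) - 1526) = -4990/(-198/61 - 1526) = -4990/(-93284/61) = -4990*(-61/93284) = 152195/46642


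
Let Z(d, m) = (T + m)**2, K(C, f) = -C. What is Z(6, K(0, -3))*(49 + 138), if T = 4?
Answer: 2992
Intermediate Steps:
Z(d, m) = (4 + m)**2
Z(6, K(0, -3))*(49 + 138) = (4 - 1*0)**2*(49 + 138) = (4 + 0)**2*187 = 4**2*187 = 16*187 = 2992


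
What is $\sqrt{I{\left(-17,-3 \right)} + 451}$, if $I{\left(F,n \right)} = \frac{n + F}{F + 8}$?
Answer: $\frac{\sqrt{4079}}{3} \approx 21.289$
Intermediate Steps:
$I{\left(F,n \right)} = \frac{F + n}{8 + F}$
$\sqrt{I{\left(-17,-3 \right)} + 451} = \sqrt{\frac{-17 - 3}{8 - 17} + 451} = \sqrt{\frac{1}{-9} \left(-20\right) + 451} = \sqrt{\left(- \frac{1}{9}\right) \left(-20\right) + 451} = \sqrt{\frac{20}{9} + 451} = \sqrt{\frac{4079}{9}} = \frac{\sqrt{4079}}{3}$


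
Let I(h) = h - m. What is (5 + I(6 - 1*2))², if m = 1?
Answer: 64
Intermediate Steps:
I(h) = -1 + h (I(h) = h - 1*1 = h - 1 = -1 + h)
(5 + I(6 - 1*2))² = (5 + (-1 + (6 - 1*2)))² = (5 + (-1 + (6 - 2)))² = (5 + (-1 + 4))² = (5 + 3)² = 8² = 64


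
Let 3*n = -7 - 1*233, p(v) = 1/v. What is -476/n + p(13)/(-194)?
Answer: 150049/25220 ≈ 5.9496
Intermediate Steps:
n = -80 (n = (-7 - 1*233)/3 = (-7 - 233)/3 = (⅓)*(-240) = -80)
-476/n + p(13)/(-194) = -476/(-80) + 1/(13*(-194)) = -476*(-1/80) + (1/13)*(-1/194) = 119/20 - 1/2522 = 150049/25220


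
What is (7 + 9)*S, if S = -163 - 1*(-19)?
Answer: -2304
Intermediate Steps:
S = -144 (S = -163 + 19 = -144)
(7 + 9)*S = (7 + 9)*(-144) = 16*(-144) = -2304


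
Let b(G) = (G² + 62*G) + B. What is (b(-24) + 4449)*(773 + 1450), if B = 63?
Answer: 8002800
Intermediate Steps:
b(G) = 63 + G² + 62*G (b(G) = (G² + 62*G) + 63 = 63 + G² + 62*G)
(b(-24) + 4449)*(773 + 1450) = ((63 + (-24)² + 62*(-24)) + 4449)*(773 + 1450) = ((63 + 576 - 1488) + 4449)*2223 = (-849 + 4449)*2223 = 3600*2223 = 8002800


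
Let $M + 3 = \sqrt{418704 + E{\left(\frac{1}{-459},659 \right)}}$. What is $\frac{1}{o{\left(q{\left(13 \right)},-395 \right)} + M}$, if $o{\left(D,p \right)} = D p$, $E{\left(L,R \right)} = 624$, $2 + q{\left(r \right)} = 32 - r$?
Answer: $- \frac{3359}{22356098} - \frac{12 \sqrt{182}}{11178049} \approx -0.00016473$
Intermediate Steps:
$q{\left(r \right)} = 30 - r$ ($q{\left(r \right)} = -2 - \left(-32 + r\right) = 30 - r$)
$M = -3 + 48 \sqrt{182}$ ($M = -3 + \sqrt{418704 + 624} = -3 + \sqrt{419328} = -3 + 48 \sqrt{182} \approx 644.56$)
$\frac{1}{o{\left(q{\left(13 \right)},-395 \right)} + M} = \frac{1}{\left(30 - 13\right) \left(-395\right) - \left(3 - 48 \sqrt{182}\right)} = \frac{1}{17 \left(-395\right) - \left(3 - 48 \sqrt{182}\right)} = \frac{1}{-6715 - \left(3 - 48 \sqrt{182}\right)} = \frac{1}{-6718 + 48 \sqrt{182}}$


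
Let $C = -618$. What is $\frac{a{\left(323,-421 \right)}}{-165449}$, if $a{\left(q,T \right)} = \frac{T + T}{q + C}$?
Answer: $- \frac{842}{48807455} \approx -1.7251 \cdot 10^{-5}$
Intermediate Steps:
$a{\left(q,T \right)} = \frac{2 T}{-618 + q}$ ($a{\left(q,T \right)} = \frac{T + T}{q - 618} = \frac{2 T}{-618 + q}$)
$\frac{a{\left(323,-421 \right)}}{-165449} = \frac{2 \left(-421\right) \frac{1}{-618 + 323}}{-165449} = 2 \left(-421\right) \frac{1}{-295} \left(- \frac{1}{165449}\right) = 2 \left(-421\right) \left(- \frac{1}{295}\right) \left(- \frac{1}{165449}\right) = \frac{842}{295} \left(- \frac{1}{165449}\right) = - \frac{842}{48807455}$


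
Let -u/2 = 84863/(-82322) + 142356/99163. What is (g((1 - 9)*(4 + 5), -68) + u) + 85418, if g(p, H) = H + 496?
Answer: 350389871307615/4081648243 ≈ 85845.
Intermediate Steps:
g(p, H) = 496 + H
u = -3303760963/4081648243 (u = -2*(84863/(-82322) + 142356/99163) = -2*(84863*(-1/82322) + 142356*(1/99163)) = -2*(-84863/82322 + 142356/99163) = -2*3303760963/8163296486 = -3303760963/4081648243 ≈ -0.80942)
(g((1 - 9)*(4 + 5), -68) + u) + 85418 = ((496 - 68) - 3303760963/4081648243) + 85418 = (428 - 3303760963/4081648243) + 85418 = 1743641687041/4081648243 + 85418 = 350389871307615/4081648243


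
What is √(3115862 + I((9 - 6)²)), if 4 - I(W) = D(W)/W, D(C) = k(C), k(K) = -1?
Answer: √28042795/3 ≈ 1765.2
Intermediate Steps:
D(C) = -1
I(W) = 4 + 1/W (I(W) = 4 - (-1)/W = 4 + 1/W)
√(3115862 + I((9 - 6)²)) = √(3115862 + (4 + 1/((9 - 6)²))) = √(3115862 + (4 + 1/(3²))) = √(3115862 + (4 + 1/9)) = √(3115862 + (4 + ⅑)) = √(3115862 + 37/9) = √(28042795/9) = √28042795/3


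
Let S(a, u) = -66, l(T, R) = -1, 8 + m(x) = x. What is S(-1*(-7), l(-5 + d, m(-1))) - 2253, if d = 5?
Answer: -2319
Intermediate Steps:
m(x) = -8 + x
S(-1*(-7), l(-5 + d, m(-1))) - 2253 = -66 - 2253 = -2319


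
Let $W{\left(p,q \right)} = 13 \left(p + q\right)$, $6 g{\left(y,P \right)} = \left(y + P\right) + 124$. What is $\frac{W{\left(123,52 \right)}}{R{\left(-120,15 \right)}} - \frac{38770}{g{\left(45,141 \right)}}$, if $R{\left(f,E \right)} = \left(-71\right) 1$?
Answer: $- \frac{1722127}{2201} \approx -782.43$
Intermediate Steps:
$g{\left(y,P \right)} = \frac{62}{3} + \frac{P}{6} + \frac{y}{6}$ ($g{\left(y,P \right)} = \frac{\left(y + P\right) + 124}{6} = \frac{\left(P + y\right) + 124}{6} = \frac{124 + P + y}{6} = \frac{62}{3} + \frac{P}{6} + \frac{y}{6}$)
$R{\left(f,E \right)} = -71$
$W{\left(p,q \right)} = 13 p + 13 q$
$\frac{W{\left(123,52 \right)}}{R{\left(-120,15 \right)}} - \frac{38770}{g{\left(45,141 \right)}} = \frac{13 \cdot 123 + 13 \cdot 52}{-71} - \frac{38770}{\frac{62}{3} + \frac{1}{6} \cdot 141 + \frac{1}{6} \cdot 45} = \left(1599 + 676\right) \left(- \frac{1}{71}\right) - \frac{38770}{\frac{62}{3} + \frac{47}{2} + \frac{15}{2}} = 2275 \left(- \frac{1}{71}\right) - \frac{38770}{\frac{155}{3}} = - \frac{2275}{71} - \frac{23262}{31} = - \frac{1722127}{2201}$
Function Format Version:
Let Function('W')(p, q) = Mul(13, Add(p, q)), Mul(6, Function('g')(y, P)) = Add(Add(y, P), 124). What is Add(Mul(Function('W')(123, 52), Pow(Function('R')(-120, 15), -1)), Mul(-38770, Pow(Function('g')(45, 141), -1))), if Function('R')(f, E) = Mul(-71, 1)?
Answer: Rational(-1722127, 2201) ≈ -782.43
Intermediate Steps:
Function('g')(y, P) = Add(Rational(62, 3), Mul(Rational(1, 6), P), Mul(Rational(1, 6), y)) (Function('g')(y, P) = Mul(Rational(1, 6), Add(Add(y, P), 124)) = Mul(Rational(1, 6), Add(Add(P, y), 124)) = Mul(Rational(1, 6), Add(124, P, y)) = Add(Rational(62, 3), Mul(Rational(1, 6), P), Mul(Rational(1, 6), y)))
Function('R')(f, E) = -71
Function('W')(p, q) = Add(Mul(13, p), Mul(13, q))
Add(Mul(Function('W')(123, 52), Pow(Function('R')(-120, 15), -1)), Mul(-38770, Pow(Function('g')(45, 141), -1))) = Add(Mul(Add(Mul(13, 123), Mul(13, 52)), Pow(-71, -1)), Mul(-38770, Pow(Add(Rational(62, 3), Mul(Rational(1, 6), 141), Mul(Rational(1, 6), 45)), -1))) = Add(Mul(Add(1599, 676), Rational(-1, 71)), Mul(-38770, Pow(Add(Rational(62, 3), Rational(47, 2), Rational(15, 2)), -1))) = Add(Mul(2275, Rational(-1, 71)), Mul(-38770, Pow(Rational(155, 3), -1))) = Add(Rational(-2275, 71), Mul(-38770, Rational(3, 155))) = Add(Rational(-2275, 71), Rational(-23262, 31)) = Rational(-1722127, 2201)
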